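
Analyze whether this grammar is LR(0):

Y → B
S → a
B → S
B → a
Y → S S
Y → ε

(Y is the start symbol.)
No. Shift-reduce conflict between [Y → .] and [B → . a]

A grammar is LR(0) if no state in the canonical LR(0) collection has:
  - both a shift item (dot before a terminal) and a complete item (shift-reduce conflict), or
  - two or more complete items (reduce-reduce conflict; the accept item [Y' → Y .] counts as a complete item here).

Augment with Y' → Y and build the canonical LR(0) collection (I0 = CLOSURE({[Y' → . Y]}), then GOTO on every symbol after a dot until no new states appear). It has 7 states:
  I0: { [B → . S], [B → . a], [S → . a], [Y → . B], [Y → . S S], [Y → .], [Y' → . Y] }  — shift, reduce
  I1: { [Y → B .] }  — reduce
  I2: { [B → S .], [S → . a], [Y → S . S] }  — shift, reduce
  I3: { [Y' → Y .] }  — accept
  I4: { [B → a .], [S → a .] }  — 2 reduces
  I5: { [Y → S S .] }  — reduce
  I6: { [S → a .] }  — reduce

Conflict in state I0:
  Shift-reduce conflict between [Y → .] and [B → . a]
So the grammar is NOT LR(0).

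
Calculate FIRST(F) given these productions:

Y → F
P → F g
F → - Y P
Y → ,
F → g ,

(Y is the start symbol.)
{ '-', 'g' }

From F → - Y P:
  - '-' is a terminal: add '-' and stop
From F → g ,:
  - g is a terminal: add 'g' and stop

Collecting: FIRST(F) = { '-', 'g' }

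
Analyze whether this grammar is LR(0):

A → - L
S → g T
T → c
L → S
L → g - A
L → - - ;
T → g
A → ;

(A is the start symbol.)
A grammar is LR(0) if no state in the canonical LR(0) collection has:
  - both a shift item (dot before a terminal) and a complete item (shift-reduce conflict), or
  - two or more complete items (reduce-reduce conflict; the accept item [A' → A .] counts as a complete item here).

Augment with A' → A and build the canonical LR(0) collection (I0 = CLOSURE({[A' → . A]}), then GOTO on every symbol after a dot until no new states appear). It has 15 states:
  I0: { [A → . - L], [A → . ;], [A' → . A] }  — shift
  I1: { [A → - . L], [L → . - - ;], [L → . S], [L → . g - A], [S → . g T] }  — shift
  I2: { [A → ; .] }  — reduce
  I3: { [A' → A .] }  — accept
  I4: { [L → - . - ;] }  — shift
  I5: { [A → - L .] }  — reduce
  I6: { [L → S .] }  — reduce
  I7: { [L → g . - A], [S → g . T], [T → . c], [T → . g] }  — shift
  I8: { [A → . - L], [A → . ;], [L → g - . A] }  — shift
  I9: { [S → g T .] }  — reduce
  I10: { [T → c .] }  — reduce
  I11: { [T → g .] }  — reduce
  I12: { [L → g - A .] }  — reduce
  I13: { [L → - - . ;] }  — shift
  I14: { [L → - - ; .] }  — reduce

Every state is either a pure shift/goto state or contains exactly one complete item and nothing to shift — no conflicts. The grammar is LR(0).

Answer: Yes, the grammar is LR(0)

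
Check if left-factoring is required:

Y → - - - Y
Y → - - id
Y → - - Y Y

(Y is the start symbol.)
Left-factoring is needed when two productions for the same non-terminal
share a common prefix on the right-hand side.

Productions for Y:
  Y → - - - Y
  Y → - - id
  Y → - - Y Y

Found common prefix '- -' in productions for Y

Answer: Yes, Y has productions with common prefix '- -'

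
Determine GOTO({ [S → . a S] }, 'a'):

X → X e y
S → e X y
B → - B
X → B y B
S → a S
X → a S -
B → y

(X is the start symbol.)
{ [S → . a S], [S → . e X y], [S → a . S] }

GOTO(I, 'a') = CLOSURE({ [A → αX.β] : [A → α.Xβ] ∈ I, X = 'a' })

Items with dot before 'a', with the dot advanced:
  [S → . a S] → [S → a . S]
Closure of the advanced items:
  [S → a . S] has the dot before S: add [S → . e X y], [S → . a S]

GOTO = { [S → . a S], [S → . e X y], [S → a . S] }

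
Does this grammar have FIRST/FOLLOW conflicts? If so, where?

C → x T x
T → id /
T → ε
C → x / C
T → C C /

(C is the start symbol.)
Yes. T → C C '/' with FOLLOW(T) on { 'x' }

A FIRST/FOLLOW conflict occurs when a non-terminal N has a nullable alternative N → β (β ⇒* ε) and another alternative N → α with FIRST(α) ∩ FOLLOW(N) ≠ ∅: on such a lookahead the parser cannot decide between expanding α and letting N vanish via β.

Nullable non-terminals: T.
FIRST sets used below: FIRST(C) = { 'x' }

T: nullable alternative(s) T → ε; FOLLOW(T) = { 'x' }
  T → id /: FIRST \ {ε} = { 'id' } — disjoint from FOLLOW(T)
  T → ε: FIRST \ {ε} = { } — this is the only nullable alternative, skip
  T → C C /: FIRST \ {ε} = { 'x' } — overlaps FOLLOW(T) on { 'x' }: CONFLICT

C has no nullable alternative, so no FIRST/FOLLOW check is needed there.

So the grammar has 1 FIRST/FOLLOW conflict (marked CONFLICT above).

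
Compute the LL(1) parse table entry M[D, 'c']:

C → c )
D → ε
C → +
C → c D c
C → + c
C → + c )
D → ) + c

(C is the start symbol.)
To find M[D, 'c'], we find productions for D where 'c' is in the predict set (PREDICT(N → α) = (FIRST(α) \ {ε}) ∪ (FOLLOW(N) if α ⇒* ε)).

Relevant sets:
  FOLLOW(D) = { 'c' }

D → ε: PREDICT = { 'c' }
  'c' is in predict set, so this production goes in M[D, 'c']
D → ) + c: PREDICT = { ')' }

M[D, 'c'] = D → ε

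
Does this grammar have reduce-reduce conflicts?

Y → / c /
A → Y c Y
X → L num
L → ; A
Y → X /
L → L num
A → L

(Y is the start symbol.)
A reduce-reduce conflict occurs when an LR(0) state has two complete items [A → α .] and [B → β .] — both call for a reduction, and with no lookahead the parser cannot choose between them.

Augment with Y' → Y and build the canonical LR(0) collection (I0 = CLOSURE({[Y' → . Y]}), then GOTO on every symbol after a dot until no new states appear). It has 15 states:
  I0: { [L → . ; A], [L → . L num], [X → . L num], [Y → . / c /], [Y → . X /], [Y' → . Y] }  — shift
  I1: { [Y → / . c /] }  — shift
  I2: { [A → . L], [A → . Y c Y], [L → . ; A], [L → . L num], [L → ; . A], [X → . L num], [Y → . / c /], [Y → . X /] }  — shift
  I3: { [L → L . num], [X → L . num] }  — shift
  I4: { [Y → X . /] }  — shift
  I5: { [Y' → Y .] }  — accept
  I6: { [Y → X / .] }  — reduce
  I7: { [L → L num .], [X → L num .] }  — 2 reduces
  I8: { [L → ; A .] }  — reduce
  I9: { [A → L .], [L → L . num], [X → L . num] }  — shift, reduce
  I10: { [A → Y . c Y] }  — shift
  I11: { [A → Y c . Y], [L → . ; A], [L → . L num], [X → . L num], [Y → . / c /], [Y → . X /] }  — shift
  I12: { [A → Y c Y .] }  — reduce
  I13: { [Y → / c . /] }  — shift
  I14: { [Y → / c / .] }  — reduce

I7 contains complete items [L → L num .], [X → L num .] — reduce-reduce conflict.

Answer: Yes — I7: [L → L num .] vs [X → L num .]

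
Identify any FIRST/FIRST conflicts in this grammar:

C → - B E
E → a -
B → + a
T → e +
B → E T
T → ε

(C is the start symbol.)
No FIRST/FIRST conflicts.

A FIRST/FIRST conflict occurs when two productions N → α and N → β for the same non-terminal have FIRST(α) ∩ FIRST(β) ≠ ∅ (with ε ∈ FIRST of a nullable right-hand side, so two nullable alternatives also conflict).

FIRST sets of the non-terminals at (or reachable through a nullable prefix from) the front of some alternative:
  FIRST(E) = { 'a' }

Productions for B:
  B → + a: FIRST = { '+' }
  B → E T: FIRST = { 'a' }
Productions for T:
  T → e +: FIRST = { 'e' }
  T → ε: FIRST = { ε }
C, E have only one production, so no FIRST/FIRST conflict is possible there.

All alternatives of each non-terminal have pairwise disjoint FIRST sets.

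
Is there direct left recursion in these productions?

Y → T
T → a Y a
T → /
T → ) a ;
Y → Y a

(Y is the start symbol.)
Direct left recursion occurs when N → N α for some non-terminal N (the right-hand side begins with the left-hand side itself).

Y → T: starts with T
T → a Y a: starts with a
T → /: starts with '/'
T → ) a ;: starts with ')'
Y → Y a: LEFT RECURSIVE (starts with Y)

The grammar has direct left recursion on: Y.

Answer: Yes, Y is left-recursive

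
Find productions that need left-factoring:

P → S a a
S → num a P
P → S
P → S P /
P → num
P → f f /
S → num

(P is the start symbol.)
Yes, P has productions with common prefix 'S'; S has productions with common prefix 'num'

Left-factoring is needed when two productions for the same non-terminal
share a common prefix on the right-hand side.

Productions for P:
  P → S a a
  P → S
  P → S P /
  P → num
  P → f f /
Productions for S:
  S → num a P
  S → num

Found common prefix 'S' in productions for P
Found common prefix 'num' in productions for S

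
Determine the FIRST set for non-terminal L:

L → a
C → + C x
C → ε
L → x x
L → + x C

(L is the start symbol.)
From L → a:
  - a is a terminal: add 'a' and stop
From L → x x:
  - x is a terminal: add 'x' and stop
From L → + x C:
  - '+' is a terminal: add '+' and stop

Collecting: FIRST(L) = { '+', 'a', 'x' }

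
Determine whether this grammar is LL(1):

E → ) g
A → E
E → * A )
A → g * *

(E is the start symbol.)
Relevant sets:
  FIRST(E) = { ')', '*' }

For E:
  PREDICT(E → ')' g) = { ')' }
  PREDICT(E → '*' A ')') = { '*' }
For A:
  PREDICT(A → E) = { ')', '*' }
  PREDICT(A → g '*' '*') = { 'g' }

All predict sets are disjoint. The grammar IS LL(1).

Answer: Yes, the grammar is LL(1).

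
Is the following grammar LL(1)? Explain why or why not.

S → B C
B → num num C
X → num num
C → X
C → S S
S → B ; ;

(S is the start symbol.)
No. Predict set conflict for S: { 'num' }

Relevant sets:
  FIRST(B) = { 'num' }
  FIRST(X) = { 'num' }
  FIRST(S) = { 'num' }

For S:
  PREDICT(S → B C) = { 'num' }
  PREDICT(S → B ';' ';') = { 'num' }
For C:
  PREDICT(C → X) = { 'num' }
  PREDICT(C → S S) = { 'num' }
B, X have a single production, so nothing to check there.

Conflict found: Predict set conflict for S: { 'num' }
The grammar is NOT LL(1).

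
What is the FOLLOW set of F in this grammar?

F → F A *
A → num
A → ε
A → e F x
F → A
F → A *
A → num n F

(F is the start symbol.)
To compute FOLLOW(F), find every occurrence of F on a right-hand side N → α F β: add FIRST(β) \ {ε}, and if β is empty or nullable also add FOLLOW(N). Iterate to a fixed point.

F is the start symbol, so $ ∈ FOLLOW(F).
In F → F A *: F is followed by A '*', add FIRST(A '*') \ {ε} = { '*', 'e', 'num' }
In A → e F x: F is followed by x, add FIRST(x) \ {ε} = { 'x' }
In A → num n F: F is at the end, add FOLLOW(A)

The FOLLOW sets referred to above (computed the same way, to a fixed point):
  FOLLOW(A) = { $, '*', 'e', 'num', 'x' }

Taking the union: FOLLOW(F) = { $, '*', 'e', 'num', 'x' }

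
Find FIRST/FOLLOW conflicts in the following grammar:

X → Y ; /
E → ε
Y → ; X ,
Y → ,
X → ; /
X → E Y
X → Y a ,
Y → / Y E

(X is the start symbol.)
No FIRST/FOLLOW conflicts.

A FIRST/FOLLOW conflict occurs when a non-terminal N has a nullable alternative N → β (β ⇒* ε) and another alternative N → α with FIRST(α) ∩ FOLLOW(N) ≠ ∅: on such a lookahead the parser cannot decide between expanding α and letting N vanish via β.

Nullable non-terminals: E.
E has a nullable alternative but only one production, so nothing to check.

X, Y have no nullable alternative, so no FIRST/FOLLOW check is needed there.

No FIRST/FOLLOW conflicts found.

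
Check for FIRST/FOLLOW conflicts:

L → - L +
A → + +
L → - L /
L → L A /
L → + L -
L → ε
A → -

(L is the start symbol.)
A FIRST/FOLLOW conflict occurs when a non-terminal N has a nullable alternative N → β (β ⇒* ε) and another alternative N → α with FIRST(α) ∩ FOLLOW(N) ≠ ∅: on such a lookahead the parser cannot decide between expanding α and letting N vanish via β.

Nullable non-terminals: L.
FIRST sets used below: FIRST(L) = { '+', '-', ε }, FIRST(A) = { '+', '-' }

L: nullable alternative(s) L → ε; FOLLOW(L) = { $, '+', '-', '/' }
  L → - L +: FIRST \ {ε} = { '-' } — overlaps FOLLOW(L) on { '-' }: CONFLICT
  L → - L /: FIRST \ {ε} = { '-' } — overlaps FOLLOW(L) on { '-' }: CONFLICT
  L → L A /: FIRST \ {ε} = { '+', '-' } — overlaps FOLLOW(L) on { '+', '-' }: CONFLICT
  L → + L -: FIRST \ {ε} = { '+' } — overlaps FOLLOW(L) on { '+' }: CONFLICT
  L → ε: FIRST \ {ε} = { } — this is the only nullable alternative, skip

A has no nullable alternative, so no FIRST/FOLLOW check is needed there.

So the grammar has 4 FIRST/FOLLOW conflicts (marked CONFLICT above).

Answer: Yes. L → '-' L '+' with FOLLOW(L) on { '-' }; L → '-' L '/' with FOLLOW(L) on { '-' }; L → L A '/' with FOLLOW(L) on { '+', '-' }; L → '+' L '-' with FOLLOW(L) on { '+' }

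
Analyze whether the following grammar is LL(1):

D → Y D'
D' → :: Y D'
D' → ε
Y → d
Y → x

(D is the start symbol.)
Yes, the grammar is LL(1).

Relevant sets:
  FOLLOW(D') = { $ }

For D':
  PREDICT(D' → :: Y D') = { '::' }
  PREDICT(D' → ε) = { $ }
For Y:
  PREDICT(Y → d) = { 'd' }
  PREDICT(Y → x) = { 'x' }
D has a single production, so nothing to check there.

All predict sets are disjoint. The grammar IS LL(1).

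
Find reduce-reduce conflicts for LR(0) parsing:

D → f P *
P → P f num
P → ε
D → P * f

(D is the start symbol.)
A reduce-reduce conflict occurs when an LR(0) state has two complete items [A → α .] and [B → β .] — both call for a reduction, and with no lookahead the parser cannot choose between them.

Augment with D' → D and build the canonical LR(0) collection (I0 = CLOSURE({[D' → . D]}), then GOTO on every symbol after a dot until no new states appear). It has 10 states:
  I0: { [D → . P * f], [D → . f P *], [D' → . D], [P → . P f num], [P → .] }  — shift, reduce
  I1: { [D' → D .] }  — accept
  I2: { [D → P . * f], [P → P . f num] }  — shift
  I3: { [D → f . P *], [P → . P f num], [P → .] }  — reduce
  I4: { [D → f P . *], [P → P . f num] }  — shift
  I5: { [D → f P * .] }  — reduce
  I6: { [P → P f . num] }  — shift
  I7: { [P → P f num .] }  — reduce
  I8: { [D → P * . f] }  — shift
  I9: { [D → P * f .] }  — reduce

No state contains more than one complete item.

Answer: No reduce-reduce conflicts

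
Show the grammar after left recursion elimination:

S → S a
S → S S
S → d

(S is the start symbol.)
S → d S'
S' → a S'
S' → S S'
S' → ε

S is directly left-recursive. The standard transformation for
  A → A α₁ | ... | A α_m | β₁ | ... | β_n
is
  A  → β₁ A' | ... | β_n A'
  A' → α₁ A' | ... | α_m A' | ε

S → d becomes S → d S'
S → S a becomes S' → a S'
S → S S becomes S' → S S'
Add S' → ε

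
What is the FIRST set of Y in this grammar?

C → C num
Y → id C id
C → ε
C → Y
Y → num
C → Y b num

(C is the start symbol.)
To compute FIRST(Y), examine every production with Y on the left-hand side, reading each right-hand side left to right until a non-nullable symbol is reached.

From Y → id C id:
  - id is a terminal: add 'id' and stop
From Y → num:
  - num is a terminal: add 'num' and stop

Collecting: FIRST(Y) = { 'id', 'num' }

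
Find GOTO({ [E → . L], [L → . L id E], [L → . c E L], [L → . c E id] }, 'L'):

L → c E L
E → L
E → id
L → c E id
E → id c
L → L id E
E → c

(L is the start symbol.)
{ [E → L .], [L → L . id E] }

GOTO(I, 'L') = CLOSURE({ [A → αX.β] : [A → α.Xβ] ∈ I, X = 'L' })

Items with dot before 'L', with the dot advanced:
  [E → . L] → [E → L .]
  [L → . L id E] → [L → L . id E]
Closure adds nothing (no advanced item has the dot before a non-terminal).

GOTO = { [E → L .], [L → L . id E] }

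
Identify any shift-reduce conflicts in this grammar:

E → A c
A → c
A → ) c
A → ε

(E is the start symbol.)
A shift-reduce conflict occurs when an LR(0) state has both:
  - a complete (reduce) item [A → α .] (dot at the end), and
  - a shift item [B → β . c γ] (dot before a terminal).

Augment with E' → E and build the canonical LR(0) collection (I0 = CLOSURE({[E' → . E]}), then GOTO on every symbol after a dot until no new states appear). It has 7 states:
  I0: { [A → . ) c], [A → . c], [A → .], [E → . A c], [E' → . E] }  — shift, reduce
  I1: { [A → ) . c] }  — shift
  I2: { [E → A . c] }  — shift
  I3: { [E' → E .] }  — accept
  I4: { [A → c .] }  — reduce
  I5: { [E → A c .] }  — reduce
  I6: { [A → ) c .] }  — reduce

I0 contains reduce item [A → .] and shift items [A → . ) c], [A → . c] — shift-reduce conflict.

Answer: Yes — I0: [A → .] vs [A → . ) c]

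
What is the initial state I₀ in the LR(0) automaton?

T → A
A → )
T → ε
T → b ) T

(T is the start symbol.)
First, augment the grammar with T' → T
I₀ = CLOSURE({ [T' → . T] }):
  [T' → . T] has the dot before T: add [T → . A], [T → .], [T → . b ) T]
  [T → . A] has the dot before A: add [A → . )]
No further items can be added.

I₀ = { [A → . )], [T → . A], [T → . b ) T], [T → .], [T' → . T] }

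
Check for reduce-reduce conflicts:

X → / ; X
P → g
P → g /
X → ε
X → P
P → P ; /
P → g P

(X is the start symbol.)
No reduce-reduce conflicts

Augment with X' → X and build the canonical LR(0) collection (I0 = CLOSURE({[X' → . X]}), then GOTO on every symbol after a dot until no new states appear). It has 11 states:
  I0: { [P → . P ; /], [P → . g /], [P → . g P], [P → . g], [X → . / ; X], [X → . P], [X → .], [X' → . X] }  — shift, reduce
  I1: { [X → / . ; X] }  — shift
  I2: { [P → P . ; /], [X → P .] }  — shift, reduce
  I3: { [X' → X .] }  — accept
  I4: { [P → . P ; /], [P → . g /], [P → . g P], [P → . g], [P → g . /], [P → g . P], [P → g .] }  — shift, reduce
  I5: { [P → g / .] }  — reduce
  I6: { [P → P . ; /], [P → g P .] }  — shift, reduce
  I7: { [P → P ; . /] }  — shift
  I8: { [P → P ; / .] }  — reduce
  I9: { [P → . P ; /], [P → . g /], [P → . g P], [P → . g], [X → . / ; X], [X → . P], [X → .], [X → / ; . X] }  — shift, reduce
  I10: { [X → / ; X .] }  — reduce

No state contains more than one complete item.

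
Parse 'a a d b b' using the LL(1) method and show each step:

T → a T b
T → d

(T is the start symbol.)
Stack is shown with the top on the left.

Stack      Input        Action
------------------------------
T $        a a d b b $  output T → a T b
a T b $    a a d b b $  match 'a'
T b $      a d b b $    output T → a T b
a T b b $  a d b b $    match 'a'
T b b $    d b b $      output T → d
d b b $    d b b $      match 'd'
b b $      b b $        match 'b'
b $        b $          match 'b'
$          $            accept

The string is accepted.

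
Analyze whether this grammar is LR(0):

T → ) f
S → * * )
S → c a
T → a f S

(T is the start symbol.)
A grammar is LR(0) if no state in the canonical LR(0) collection has:
  - both a shift item (dot before a terminal) and a complete item (shift-reduce conflict), or
  - two or more complete items (reduce-reduce conflict; the accept item [T' → T .] counts as a complete item here).

Augment with T' → T and build the canonical LR(0) collection (I0 = CLOSURE({[T' → . T]}), then GOTO on every symbol after a dot until no new states appear). It has 12 states:
  I0: { [T → . ) f], [T → . a f S], [T' → . T] }  — shift
  I1: { [T → ) . f] }  — shift
  I2: { [T' → T .] }  — accept
  I3: { [T → a . f S] }  — shift
  I4: { [S → . * * )], [S → . c a], [T → a f . S] }  — shift
  I5: { [S → * . * )] }  — shift
  I6: { [T → a f S .] }  — reduce
  I7: { [S → c . a] }  — shift
  I8: { [S → c a .] }  — reduce
  I9: { [S → * * . )] }  — shift
  I10: { [S → * * ) .] }  — reduce
  I11: { [T → ) f .] }  — reduce

Every state is either a pure shift/goto state or contains exactly one complete item and nothing to shift — no conflicts. The grammar is LR(0).

Answer: Yes, the grammar is LR(0)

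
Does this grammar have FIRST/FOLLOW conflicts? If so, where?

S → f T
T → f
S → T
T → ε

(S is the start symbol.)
No FIRST/FOLLOW conflicts.

A FIRST/FOLLOW conflict occurs when a non-terminal N has a nullable alternative N → β (β ⇒* ε) and another alternative N → α with FIRST(α) ∩ FOLLOW(N) ≠ ∅: on such a lookahead the parser cannot decide between expanding α and letting N vanish via β.

Nullable non-terminals: S, T.
FIRST sets used below: FIRST(T) = { 'f', ε }

S: nullable alternative(s) S → T; FOLLOW(S) = { $ }
  S → f T: FIRST \ {ε} = { 'f' } — disjoint from FOLLOW(S)
  S → T: FIRST \ {ε} = { 'f' } — this is the only nullable alternative, skip

T: nullable alternative(s) T → ε; FOLLOW(T) = { $ }
  T → f: FIRST \ {ε} = { 'f' } — disjoint from FOLLOW(T)
  T → ε: FIRST \ {ε} = { } — this is the only nullable alternative, skip

No FIRST/FOLLOW conflicts found.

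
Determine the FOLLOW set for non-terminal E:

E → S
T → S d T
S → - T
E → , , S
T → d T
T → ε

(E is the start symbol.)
E is the start symbol, so $ ∈ FOLLOW(E).
E does not occur on any right-hand side.

Taking the union: FOLLOW(E) = { $ }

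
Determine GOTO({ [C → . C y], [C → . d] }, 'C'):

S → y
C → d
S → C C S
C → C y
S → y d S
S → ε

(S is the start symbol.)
{ [C → C . y] }

GOTO(I, 'C') = CLOSURE({ [A → αX.β] : [A → α.Xβ] ∈ I, X = 'C' })

Items with dot before 'C', with the dot advanced:
  [C → . C y] → [C → C . y]
Closure adds nothing (no advanced item has the dot before a non-terminal).

GOTO = { [C → C . y] }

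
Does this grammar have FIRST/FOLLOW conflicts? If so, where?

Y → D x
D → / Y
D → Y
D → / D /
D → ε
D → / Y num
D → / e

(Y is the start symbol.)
Nullable non-terminals: D.
FIRST sets used below: FIRST(Y) = { '/', 'x' }

D: nullable alternative(s) D → ε; FOLLOW(D) = { '/', 'x' }
  D → / Y: FIRST \ {ε} = { '/' } — overlaps FOLLOW(D) on { '/' }: CONFLICT
  D → Y: FIRST \ {ε} = { '/', 'x' } — overlaps FOLLOW(D) on { '/', 'x' }: CONFLICT
  D → / D /: FIRST \ {ε} = { '/' } — overlaps FOLLOW(D) on { '/' }: CONFLICT
  D → ε: FIRST \ {ε} = { } — this is the only nullable alternative, skip
  D → / Y num: FIRST \ {ε} = { '/' } — overlaps FOLLOW(D) on { '/' }: CONFLICT
  D → / e: FIRST \ {ε} = { '/' } — overlaps FOLLOW(D) on { '/' }: CONFLICT

Y has no nullable alternative, so no FIRST/FOLLOW check is needed there.

So the grammar has 5 FIRST/FOLLOW conflicts (marked CONFLICT above).

Answer: Yes. D → '/' Y with FOLLOW(D) on { '/' }; D → Y with FOLLOW(D) on { '/', 'x' }; D → '/' D '/' with FOLLOW(D) on { '/' }; D → '/' Y num with FOLLOW(D) on { '/' }; D → '/' e with FOLLOW(D) on { '/' }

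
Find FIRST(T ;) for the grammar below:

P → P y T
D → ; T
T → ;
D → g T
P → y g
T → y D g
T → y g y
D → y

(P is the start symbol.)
FIRST sets of the non-terminals involved (from the grammar, by fixed-point iteration):
  FIRST(T) = { ';', 'y' }

To compute FIRST(T ;), process the symbols left to right:
Symbol T is a non-terminal. Add FIRST(T) \ {ε} = { ';', 'y' }
T is not nullable (ε ∉ FIRST(T)), so stop here.
FIRST(T ;) = { ';', 'y' }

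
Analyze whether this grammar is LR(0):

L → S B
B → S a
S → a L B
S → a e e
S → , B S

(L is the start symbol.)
Augment with L' → L and build the canonical LR(0) collection (I0 = CLOSURE({[L' → . L]}), then GOTO on every symbol after a dot until no new states appear). It has 14 states:
  I0: { [L → . S B], [L' → . L], [S → . , B S], [S → . a L B], [S → . a e e] }  — shift
  I1: { [B → . S a], [S → , . B S], [S → . , B S], [S → . a L B], [S → . a e e] }  — shift
  I2: { [L' → L .] }  — accept
  I3: { [B → . S a], [L → S . B], [S → . , B S], [S → . a L B], [S → . a e e] }  — shift
  I4: { [L → . S B], [S → . , B S], [S → . a L B], [S → . a e e], [S → a . L B], [S → a . e e] }  — shift
  I5: { [B → . S a], [S → . , B S], [S → . a L B], [S → . a e e], [S → a L . B] }  — shift
  I6: { [S → a e . e] }  — shift
  I7: { [S → a e e .] }  — reduce
  I8: { [S → a L B .] }  — reduce
  I9: { [B → S . a] }  — shift
  I10: { [B → S a .] }  — reduce
  I11: { [L → S B .] }  — reduce
  I12: { [S → , B . S], [S → . , B S], [S → . a L B], [S → . a e e] }  — shift
  I13: { [S → , B S .] }  — reduce

Every state is either a pure shift/goto state or contains exactly one complete item and nothing to shift — no conflicts. The grammar is LR(0).

Answer: Yes, the grammar is LR(0)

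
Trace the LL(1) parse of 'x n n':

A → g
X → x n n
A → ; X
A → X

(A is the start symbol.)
Stack is shown with the top on the left.

Stack    Input    Action
------------------------
A $      x n n $  output A → X
X $      x n n $  output X → x n n
x n n $  x n n $  match 'x'
n n $    n n $    match 'n'
n $      n $      match 'n'
$        $        accept

The string is accepted.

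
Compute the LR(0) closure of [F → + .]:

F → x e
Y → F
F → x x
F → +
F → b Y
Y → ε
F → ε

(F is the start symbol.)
{ [F → + .] }

To compute CLOSURE, for each item [A → α.Bβ] where B is a non-terminal, add [B → .γ] for all productions B → γ; repeat for the newly added items until nothing changes.

Start with: [F → + .]
The dot is at the end, so nothing is added.

CLOSURE = { [F → + .] }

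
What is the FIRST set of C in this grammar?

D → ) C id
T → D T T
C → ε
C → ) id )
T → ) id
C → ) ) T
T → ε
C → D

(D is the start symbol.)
{ ')', ε }

FIRST sets of the other non-terminals involved (by the same procedure, iterated to a fixed point):
  FIRST(D) = { ')' }

From C → ε:
  - ε-production, so ε ∈ FIRST(C)
From C → ) id ):
  - ')' is a terminal: add ')' and stop
From C → ) ) T:
  - ')' is a terminal: add ')' and stop
From C → D:
  - D is a non-terminal: add FIRST(D) \ {ε} = { ')' }
    D is not nullable, so stop

Collecting: FIRST(C) = { ')', ε }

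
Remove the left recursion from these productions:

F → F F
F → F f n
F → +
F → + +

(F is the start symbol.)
F is directly left-recursive. The standard transformation for
  A → A α₁ | ... | A α_m | β₁ | ... | β_n
is
  A  → β₁ A' | ... | β_n A'
  A' → α₁ A' | ... | α_m A' | ε

F → + becomes F → + F'
F → + + becomes F → + + F'
F → F F becomes F' → F F'
F → F f n becomes F' → f n F'
Add F' → ε

Resulting grammar:
F → + F'
F → + + F'
F' → F F'
F' → f n F'
F' → ε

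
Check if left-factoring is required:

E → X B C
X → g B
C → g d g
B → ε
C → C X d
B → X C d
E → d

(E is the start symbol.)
Left-factoring is needed when two productions for the same non-terminal
share a common prefix on the right-hand side.

Productions for E:
  E → X B C
  E → d
Productions for C:
  C → g d g
  C → C X d
Productions for B:
  B → ε
  B → X C d

No common prefixes found.

Answer: No, left-factoring is not needed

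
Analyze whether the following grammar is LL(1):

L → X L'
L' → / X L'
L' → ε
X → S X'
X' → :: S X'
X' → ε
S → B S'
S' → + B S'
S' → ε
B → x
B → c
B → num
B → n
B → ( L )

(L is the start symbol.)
A grammar is LL(1) if for each non-terminal N with multiple productions, the predict sets of those productions are pairwise disjoint, where PREDICT(N → α) = (FIRST(α) \ {ε}) ∪ (FOLLOW(N) if α ⇒* ε).

Relevant sets:
  FOLLOW(L') = { $, ')' }
  FOLLOW(X') = { $, ')', '/' }
  FOLLOW(S') = { $, ')', '/', '::' }

For L':
  PREDICT(L' → '/' X L') = { '/' }
  PREDICT(L' → ε) = { $, ')' }
For X':
  PREDICT(X' → :: S X') = { '::' }
  PREDICT(X' → ε) = { $, ')', '/' }
For S':
  PREDICT(S' → '+' B S') = { '+' }
  PREDICT(S' → ε) = { $, ')', '/', '::' }
For B:
  PREDICT(B → x) = { 'x' }
  PREDICT(B → c) = { 'c' }
  PREDICT(B → num) = { 'num' }
  PREDICT(B → n) = { 'n' }
  PREDICT(B → '(' L ')') = { '(' }
L, X, S have a single production, so nothing to check there.

All predict sets are disjoint. The grammar IS LL(1).

Answer: Yes, the grammar is LL(1).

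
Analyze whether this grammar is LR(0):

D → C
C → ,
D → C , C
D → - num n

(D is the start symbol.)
A grammar is LR(0) if no state in the canonical LR(0) collection has:
  - both a shift item (dot before a terminal) and a complete item (shift-reduce conflict), or
  - two or more complete items (reduce-reduce conflict; the accept item [D' → D .] counts as a complete item here).

Augment with D' → D and build the canonical LR(0) collection (I0 = CLOSURE({[D' → . D]}), then GOTO on every symbol after a dot until no new states appear). It has 9 states:
  I0: { [C → . ,], [D → . - num n], [D → . C , C], [D → . C], [D' → . D] }  — shift
  I1: { [C → , .] }  — reduce
  I2: { [D → - . num n] }  — shift
  I3: { [D → C . , C], [D → C .] }  — shift, reduce
  I4: { [D' → D .] }  — accept
  I5: { [C → . ,], [D → C , . C] }  — shift
  I6: { [D → C , C .] }  — reduce
  I7: { [D → - num . n] }  — shift
  I8: { [D → - num n .] }  — reduce

Conflict in state I3:
  Shift-reduce conflict between [D → C .] and [D → C . , C]
So the grammar is NOT LR(0).

Answer: No. Shift-reduce conflict between [D → C .] and [D → C . , C]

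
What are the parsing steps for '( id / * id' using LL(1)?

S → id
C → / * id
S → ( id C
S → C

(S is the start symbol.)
LL(1) parsing maintains a stack (initially the start symbol over $) and the input. At each step: if the stack top is a terminal, match it against the current input token; if it is a non-terminal N, replace it with the RHS of M[N, lookahead] (the unique production whose predict set contains the lookahead).

Stack is shown with the top on the left.

Stack     Input          Action
-------------------------------
S $       ( id / * id $  output S → ( id C
( id C $  ( id / * id $  match '('
id C $    id / * id $    match 'id'
C $       / * id $       output C → / * id
/ * id $  / * id $       match '/'
* id $    * id $         match '*'
id $      id $           match 'id'
$         $              accept

The string is accepted.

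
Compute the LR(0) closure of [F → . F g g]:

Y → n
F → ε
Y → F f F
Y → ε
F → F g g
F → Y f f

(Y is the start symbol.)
To compute CLOSURE, for each item [A → α.Bβ] where B is a non-terminal, add [B → .γ] for all productions B → γ; repeat for the newly added items until nothing changes.

Start with: [F → . F g g]
  [F → . F g g] has the dot before F: add [F → .], [F → . Y f f]
  [F → . Y f f] has the dot before Y: add [Y → . n], [Y → . F f F], [Y → .]
No further items can be added.

CLOSURE = { [F → . F g g], [F → . Y f f], [F → .], [Y → . F f F], [Y → . n], [Y → .] }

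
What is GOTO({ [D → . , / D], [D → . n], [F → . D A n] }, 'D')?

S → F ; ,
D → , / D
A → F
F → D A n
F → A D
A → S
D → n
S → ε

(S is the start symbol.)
{ [A → . F], [A → . S], [D → . , / D], [D → . n], [F → . A D], [F → . D A n], [F → D . A n], [S → . F ; ,], [S → .] }

GOTO(I, 'D') = CLOSURE({ [A → αX.β] : [A → α.Xβ] ∈ I, X = 'D' })

Items with dot before 'D', with the dot advanced:
  [F → . D A n] → [F → D . A n]
Closure of the advanced items:
  [F → D . A n] has the dot before A: add [A → . F], [A → . S]
  [A → . F] has the dot before F: add [F → . D A n], [F → . A D]
  [A → . S] has the dot before S: add [S → . F ; ,], [S → .]
  [F → . D A n] has the dot before D: add [D → . , / D], [D → . n]

GOTO = { [A → . F], [A → . S], [D → . , / D], [D → . n], [F → . A D], [F → . D A n], [F → D . A n], [S → . F ; ,], [S → .] }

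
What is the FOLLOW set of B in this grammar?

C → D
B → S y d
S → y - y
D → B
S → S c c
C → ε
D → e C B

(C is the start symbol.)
In D → B: B is at the end, add FOLLOW(D)
In D → e C B: B is at the end, add FOLLOW(D)

The FOLLOW sets referred to above (computed the same way, to a fixed point):
  FOLLOW(D) = { $, 'y' }

Taking the union: FOLLOW(B) = { $, 'y' }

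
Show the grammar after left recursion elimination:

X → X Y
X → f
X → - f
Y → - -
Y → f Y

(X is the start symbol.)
X → f X'
X → - f X'
X' → Y X'
X' → ε
Y → - -
Y → f Y

X is directly left-recursive. The standard transformation for
  A → A α₁ | ... | A α_m | β₁ | ... | β_n
is
  A  → β₁ A' | ... | β_n A'
  A' → α₁ A' | ... | α_m A' | ε

X → f becomes X → f X'
X → - f becomes X → - f X'
X → X Y becomes X' → Y X'
Add X' → ε

Productions for other non-terminals are unchanged:
  Y → - -
  Y → f Y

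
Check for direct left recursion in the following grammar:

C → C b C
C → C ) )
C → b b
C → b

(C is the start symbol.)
Direct left recursion occurs when N → N α for some non-terminal N (the right-hand side begins with the left-hand side itself).

C → C b C: LEFT RECURSIVE (starts with C)
C → C ) ): LEFT RECURSIVE (starts with C)
C → b b: starts with b
C → b: starts with b

The grammar has direct left recursion on: C.

Answer: Yes, C is left-recursive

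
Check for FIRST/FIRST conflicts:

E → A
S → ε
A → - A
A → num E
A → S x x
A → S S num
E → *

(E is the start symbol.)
A FIRST/FIRST conflict occurs when two productions N → α and N → β for the same non-terminal have FIRST(α) ∩ FIRST(β) ≠ ∅ (with ε ∈ FIRST of a nullable right-hand side, so two nullable alternatives also conflict).

FIRST sets of the non-terminals at (or reachable through a nullable prefix from) the front of some alternative:
  FIRST(A) = { '-', 'num', 'x' }
  FIRST(S) = { ε }

Productions for E:
  E → A: FIRST = { '-', 'num', 'x' }
  E → *: FIRST = { '*' }
Productions for A:
  A → - A: FIRST = { '-' }
  A → num E: FIRST = { 'num' }
  A → S x x: FIRST = { 'x' }
  A → S S num: FIRST = { 'num' }
S has only one production, so no FIRST/FIRST conflict is possible there.

Conflict for A: A → num E and A → S S num
  Overlap: { 'num' }

Answer: Yes. A → num E / A → S S num on { 'num' }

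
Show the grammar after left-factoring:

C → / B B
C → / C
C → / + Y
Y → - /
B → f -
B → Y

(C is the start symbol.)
C → / C'
C' → B B
C' → C
C' → + Y
Y → - /
B → f -
B → Y

Left-factoring transforms A → αβ₁ | αβ₂ into A → αA' and A' → β₁ | β₂
(α is the longest common prefix among the alternatives). Repeat until
no nonterminal has two alternatives with a common prefix.

Round 1: C has alternatives sharing prefix '/'. Introduce C': C → / C'
  Add: C' → B B
  Add: C' → C
  Add: C' → + Y

No remaining common prefixes — done.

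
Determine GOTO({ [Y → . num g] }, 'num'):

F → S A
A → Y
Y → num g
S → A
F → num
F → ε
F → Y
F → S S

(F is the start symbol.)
{ [Y → num . g] }

GOTO(I, 'num') = CLOSURE({ [A → αX.β] : [A → α.Xβ] ∈ I, X = 'num' })

Items with dot before 'num', with the dot advanced:
  [Y → . num g] → [Y → num . g]
Closure adds nothing (no advanced item has the dot before a non-terminal).

GOTO = { [Y → num . g] }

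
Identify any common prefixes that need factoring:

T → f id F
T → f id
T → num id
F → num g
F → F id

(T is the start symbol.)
Yes, T has productions with common prefix 'f id'

Left-factoring is needed when two productions for the same non-terminal
share a common prefix on the right-hand side.

Productions for T:
  T → f id F
  T → f id
  T → num id
Productions for F:
  F → num g
  F → F id

Found common prefix 'f id' in productions for T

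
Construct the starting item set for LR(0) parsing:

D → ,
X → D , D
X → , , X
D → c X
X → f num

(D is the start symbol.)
First, augment the grammar with D' → D
I₀ = CLOSURE({ [D' → . D] }):
  [D' → . D] has the dot before D: add [D → . ,], [D → . c X]
No further items can be added.

I₀ = { [D → . ,], [D → . c X], [D' → . D] }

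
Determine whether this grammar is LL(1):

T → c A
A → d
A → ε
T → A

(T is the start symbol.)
A grammar is LL(1) if for each non-terminal N with multiple productions, the predict sets of those productions are pairwise disjoint, where PREDICT(N → α) = (FIRST(α) \ {ε}) ∪ (FOLLOW(N) if α ⇒* ε).

Relevant sets:
  FIRST(A) = { 'd', ε }
  FOLLOW(T) = { $ }
  FOLLOW(A) = { $ }

For T:
  PREDICT(T → c A) = { 'c' }
  PREDICT(T → A) = { $, 'd' }
For A:
  PREDICT(A → d) = { 'd' }
  PREDICT(A → ε) = { $ }

All predict sets are disjoint. The grammar IS LL(1).

Answer: Yes, the grammar is LL(1).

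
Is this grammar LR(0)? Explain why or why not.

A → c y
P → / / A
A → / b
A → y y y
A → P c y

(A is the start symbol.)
Yes, the grammar is LR(0)

Augment with A' → A and build the canonical LR(0) collection (I0 = CLOSURE({[A' → . A]}), then GOTO on every symbol after a dot until no new states appear). It has 14 states:
  I0: { [A → . / b], [A → . P c y], [A → . c y], [A → . y y y], [A' → . A], [P → . / / A] }  — shift
  I1: { [A → / . b], [P → / . / A] }  — shift
  I2: { [A' → A .] }  — accept
  I3: { [A → P . c y] }  — shift
  I4: { [A → c . y] }  — shift
  I5: { [A → y . y y] }  — shift
  I6: { [A → y y . y] }  — shift
  I7: { [A → y y y .] }  — reduce
  I8: { [A → c y .] }  — reduce
  I9: { [A → P c . y] }  — shift
  I10: { [A → P c y .] }  — reduce
  I11: { [A → . / b], [A → . P c y], [A → . c y], [A → . y y y], [P → . / / A], [P → / / . A] }  — shift
  I12: { [A → / b .] }  — reduce
  I13: { [P → / / A .] }  — reduce

Every state is either a pure shift/goto state or contains exactly one complete item and nothing to shift — no conflicts. The grammar is LR(0).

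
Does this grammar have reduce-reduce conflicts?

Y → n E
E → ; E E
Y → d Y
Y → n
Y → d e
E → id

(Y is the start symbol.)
No reduce-reduce conflicts

Augment with Y' → Y and build the canonical LR(0) collection (I0 = CLOSURE({[Y' → . Y]}), then GOTO on every symbol after a dot until no new states appear). It has 11 states:
  I0: { [Y → . d Y], [Y → . d e], [Y → . n E], [Y → . n], [Y' → . Y] }  — shift
  I1: { [Y' → Y .] }  — accept
  I2: { [Y → . d Y], [Y → . d e], [Y → . n E], [Y → . n], [Y → d . Y], [Y → d . e] }  — shift
  I3: { [E → . ; E E], [E → . id], [Y → n . E], [Y → n .] }  — shift, reduce
  I4: { [E → . ; E E], [E → . id], [E → ; . E E] }  — shift
  I5: { [Y → n E .] }  — reduce
  I6: { [E → id .] }  — reduce
  I7: { [E → . ; E E], [E → . id], [E → ; E . E] }  — shift
  I8: { [E → ; E E .] }  — reduce
  I9: { [Y → d Y .] }  — reduce
  I10: { [Y → d e .] }  — reduce

No state contains more than one complete item.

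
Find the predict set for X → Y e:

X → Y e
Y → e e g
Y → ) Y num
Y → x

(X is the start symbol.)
{ ')', 'e', 'x' }

PREDICT(X → Y e) = (FIRST(RHS) \ {ε}) ∪ (FOLLOW(X) if ε ∈ FIRST(RHS), i.e. RHS ⇒* ε)
FIRST(Y) = { ')', 'e', 'x' }
FIRST(Y e) = { ')', 'e', 'x' }
ε ∉ FIRST(Y e), so FOLLOW(X) is not added.
PREDICT(X → Y e) = { ')', 'e', 'x' }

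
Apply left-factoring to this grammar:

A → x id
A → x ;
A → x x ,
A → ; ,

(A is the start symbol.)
Left-factoring transforms A → αβ₁ | αβ₂ into A → αA' and A' → β₁ | β₂
(α is the longest common prefix among the alternatives). Repeat until
no nonterminal has two alternatives with a common prefix.

Round 1: A has alternatives sharing prefix 'x'. Introduce A': A → x A'
  Add: A' → id
  Add: A' → ;
  Add: A' → x ,

No remaining common prefixes — done.

Resulting grammar:
A → x A'
A' → id
A' → ;
A' → x ,
A → ; ,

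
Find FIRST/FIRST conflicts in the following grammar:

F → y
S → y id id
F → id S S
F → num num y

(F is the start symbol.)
No FIRST/FIRST conflicts.

A FIRST/FIRST conflict occurs when two productions N → α and N → β for the same non-terminal have FIRST(α) ∩ FIRST(β) ≠ ∅ (with ε ∈ FIRST of a nullable right-hand side, so two nullable alternatives also conflict).

Productions for F:
  F → y: FIRST = { 'y' }
  F → id S S: FIRST = { 'id' }
  F → num num y: FIRST = { 'num' }
S has only one production, so no FIRST/FIRST conflict is possible there.

All alternatives of each non-terminal have pairwise disjoint FIRST sets.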